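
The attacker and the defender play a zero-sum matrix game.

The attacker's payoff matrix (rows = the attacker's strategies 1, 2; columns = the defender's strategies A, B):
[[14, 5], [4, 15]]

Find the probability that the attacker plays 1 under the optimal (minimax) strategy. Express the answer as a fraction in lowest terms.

Row minima are 5 and 4, so the attacker's maximin is 5; column maxima are 14 and 15, so the defender's minimax is 14. These differ, so the equilibrium is in mixed strategies.
Let the attacker play 1 with probability p. The defender is indifferent when 14p + 4(1−p) = 5p + 15(1−p), giving p = 11/20.

11/20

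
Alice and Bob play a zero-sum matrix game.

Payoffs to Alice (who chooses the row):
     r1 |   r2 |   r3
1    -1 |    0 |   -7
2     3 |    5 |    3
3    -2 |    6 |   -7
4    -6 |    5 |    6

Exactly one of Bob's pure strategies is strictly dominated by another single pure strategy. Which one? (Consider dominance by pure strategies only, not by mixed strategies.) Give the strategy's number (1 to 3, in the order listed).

2

Bob prefers columns that give Alice less. Compare r2 with r1: -1 < 0, 3 < 5, -2 < 6, -6 < 5.
So r1 strictly dominates r2 for Bob; r2 is strictly dominated.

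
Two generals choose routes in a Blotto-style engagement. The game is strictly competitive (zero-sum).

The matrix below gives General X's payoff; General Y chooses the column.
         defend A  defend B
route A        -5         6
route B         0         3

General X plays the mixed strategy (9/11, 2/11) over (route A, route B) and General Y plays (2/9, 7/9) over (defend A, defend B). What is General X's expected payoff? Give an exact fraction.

Against (2/9, 7/9), each row's expected payoff is route A: 32/9; route B: 7/3.
Taking the (9/11, 2/11)-weighted average: (9/11)·(32/9) + (2/11)·(7/3) = 10/3.

10/3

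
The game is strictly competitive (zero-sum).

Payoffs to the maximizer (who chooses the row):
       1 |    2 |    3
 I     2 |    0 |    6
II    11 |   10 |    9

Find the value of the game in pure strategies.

9

Row minima: 0, 9 → the maximizer's maximin is 9.
Column maxima: 11, 10, 9 → the minimizer's minimax is 9.
They coincide at (II, 3), so the value is 9.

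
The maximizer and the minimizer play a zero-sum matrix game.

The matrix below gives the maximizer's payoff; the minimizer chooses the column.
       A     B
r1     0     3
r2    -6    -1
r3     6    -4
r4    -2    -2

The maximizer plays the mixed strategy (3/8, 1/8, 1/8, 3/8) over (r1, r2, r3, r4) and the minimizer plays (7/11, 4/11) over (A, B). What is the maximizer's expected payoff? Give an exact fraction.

Against (7/11, 4/11), each row's expected payoff is r1: 12/11; r2: -46/11; r3: 26/11; r4: -2.
Taking the (3/8, 1/8, 1/8, 3/8)-weighted average: (3/8)·(12/11) + (1/8)·(-46/11) + (1/8)·(26/11) + (3/8)·(-2) = -25/44.

-25/44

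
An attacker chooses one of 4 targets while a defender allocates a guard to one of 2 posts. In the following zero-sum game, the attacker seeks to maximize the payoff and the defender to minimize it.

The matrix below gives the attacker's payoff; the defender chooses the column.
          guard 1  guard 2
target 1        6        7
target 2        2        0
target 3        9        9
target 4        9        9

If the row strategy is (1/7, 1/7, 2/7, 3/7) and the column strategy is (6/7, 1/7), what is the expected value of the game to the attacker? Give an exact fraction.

370/49

Against (6/7, 1/7), each row's expected payoff is target 1: 43/7; target 2: 12/7; target 3: 9; target 4: 9.
Taking the (1/7, 1/7, 2/7, 3/7)-weighted average: (1/7)·(43/7) + (1/7)·(12/7) + (2/7)·(9) + (3/7)·(9) = 370/49.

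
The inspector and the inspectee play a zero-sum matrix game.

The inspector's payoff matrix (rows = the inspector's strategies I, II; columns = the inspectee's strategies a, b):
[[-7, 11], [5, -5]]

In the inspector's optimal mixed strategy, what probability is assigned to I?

5/14

Row minima are -7 and -5, so the inspector's maximin is -5; column maxima are 5 and 11, so the inspectee's minimax is 5. These differ, so the equilibrium is in mixed strategies.
Let the inspector play I with probability p. The inspectee is indifferent when −7p + 5(1−p) = 11p − 5(1−p), giving p = 5/14.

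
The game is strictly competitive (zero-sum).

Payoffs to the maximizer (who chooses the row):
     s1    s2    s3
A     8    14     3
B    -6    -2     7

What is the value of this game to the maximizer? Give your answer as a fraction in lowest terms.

Column s2 is strictly dominated by s1 for the minimizer (it gives the maximizer more in every row).
The remaining 2×2 game on (A, B) × (s1, s3) has no saddle point. Let the maximizer play A with probability p; indifference gives 8p − 6(1−p) = 3p + 7(1−p), so p = 13/18.
Similarly the minimizer's optimal q on s1 is 2/9, and the value is 8·(2/9) + (3)·(7/9) = 37/9.

37/9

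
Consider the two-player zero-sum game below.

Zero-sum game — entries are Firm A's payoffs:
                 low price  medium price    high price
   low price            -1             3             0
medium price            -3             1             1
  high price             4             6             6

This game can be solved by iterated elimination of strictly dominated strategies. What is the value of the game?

4

Row medium price is strictly dominated by row high price (4>-3, 6>1, 6>1); eliminate medium price.
Column medium price is strictly dominated by low price for Firm B (-1<3, 4<6); eliminate medium price.
Row low price is strictly dominated by row high price (4>-1, 6>0); eliminate low price.
Column high price is strictly dominated by low price for Firm B (4<6); eliminate high price.
Only (high price, low price) remains, with payoff 4.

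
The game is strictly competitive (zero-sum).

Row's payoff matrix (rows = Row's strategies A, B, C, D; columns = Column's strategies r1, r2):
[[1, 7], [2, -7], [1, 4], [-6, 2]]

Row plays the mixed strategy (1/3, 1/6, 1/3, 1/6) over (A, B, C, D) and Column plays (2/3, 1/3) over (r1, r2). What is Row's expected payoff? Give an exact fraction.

Against (2/3, 1/3), each row's expected payoff is A: 3; B: -1; C: 2; D: -10/3.
Taking the (1/3, 1/6, 1/3, 1/6)-weighted average: (1/3)·(3) + (1/6)·(-1) + (1/3)·(2) + (1/6)·(-10/3) = 17/18.

17/18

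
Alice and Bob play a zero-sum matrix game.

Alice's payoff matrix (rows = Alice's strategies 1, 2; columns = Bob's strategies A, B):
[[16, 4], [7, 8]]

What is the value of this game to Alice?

Row minima are 4 and 7, so Alice's maximin is 7; column maxima are 16 and 8, so Bob's minimax is 8. These differ, so the equilibrium is in mixed strategies.
Let Alice play 1 with probability p. Bob is indifferent when 16p + 7(1−p) = 4p + 8(1−p), giving p = 1/13.
Let Bob play A with probability q. Alice is indifferent when 16q + 4(1−q) = 7q + 8(1−q), giving q = 4/13.
The value is 16·(4/13) + (4)·(9/13) = 100/13.

100/13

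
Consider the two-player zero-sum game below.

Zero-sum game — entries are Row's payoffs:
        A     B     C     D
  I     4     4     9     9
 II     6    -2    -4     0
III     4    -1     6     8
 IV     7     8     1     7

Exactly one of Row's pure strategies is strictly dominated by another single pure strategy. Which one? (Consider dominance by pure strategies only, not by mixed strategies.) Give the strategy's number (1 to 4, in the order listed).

2

Compare II with IV: 7 > 6, 8 > -2, 1 > -4, 7 > 0.
So IV strictly dominates II for Row; II is strictly dominated.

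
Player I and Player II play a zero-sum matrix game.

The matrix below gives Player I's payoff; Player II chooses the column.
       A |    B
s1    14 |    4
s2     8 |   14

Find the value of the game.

41/4

Row minima are 4 and 8, so Player I's maximin is 8; column maxima are 14 and 14, so Player II's minimax is 14. These differ, so the equilibrium is in mixed strategies.
Let Player I play s1 with probability p. Player II is indifferent when 14p + 8(1−p) = 4p + 14(1−p), giving p = 3/8.
Let Player II play A with probability q. Player I is indifferent when 14q + 4(1−q) = 8q + 14(1−q), giving q = 5/8.
The value is 14·(5/8) + (4)·(3/8) = 41/4.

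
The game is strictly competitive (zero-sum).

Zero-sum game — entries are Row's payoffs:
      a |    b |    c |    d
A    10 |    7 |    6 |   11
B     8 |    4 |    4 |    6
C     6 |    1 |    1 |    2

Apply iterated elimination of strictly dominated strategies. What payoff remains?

6

Row B is strictly dominated by row A (10>8, 7>4, 6>4, 11>6); eliminate B.
Row C is strictly dominated by row A (10>6, 7>1, 6>1, 11>2); eliminate C.
Column d is strictly dominated by a for Column (10<11); eliminate d.
Column a is strictly dominated by b for Column (7<10); eliminate a.
Column b is strictly dominated by c for Column (6<7); eliminate b.
Only (A, c) remains, with payoff 6.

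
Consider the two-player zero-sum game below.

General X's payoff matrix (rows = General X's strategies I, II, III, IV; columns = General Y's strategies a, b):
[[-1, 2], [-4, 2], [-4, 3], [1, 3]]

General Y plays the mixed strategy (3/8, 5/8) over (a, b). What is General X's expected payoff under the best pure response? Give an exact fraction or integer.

I: (-1)·(3/8) + (2)·(5/8) = 7/8.
II: (-4)·(3/8) + (2)·(5/8) = -1/4.
III: (-4)·(3/8) + (3)·(5/8) = 3/8.
IV: (1)·(3/8) + (3)·(5/8) = 9/4.
The best pure response is IV with expected payoff 9/4.

9/4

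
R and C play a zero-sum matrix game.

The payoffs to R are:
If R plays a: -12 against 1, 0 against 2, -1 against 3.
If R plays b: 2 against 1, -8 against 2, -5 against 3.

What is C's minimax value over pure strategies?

The worst case (largest entry) in each column is 1: 2, 2: 0, 3: -1.
The best (smallest) of these is -1.

-1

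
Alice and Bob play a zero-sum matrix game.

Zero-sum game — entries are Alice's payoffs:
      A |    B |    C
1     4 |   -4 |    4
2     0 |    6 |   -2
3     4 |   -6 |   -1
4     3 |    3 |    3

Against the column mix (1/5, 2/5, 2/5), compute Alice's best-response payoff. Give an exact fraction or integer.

1: (4)·(1/5) + (-4)·(2/5) + (4)·(2/5) = 4/5.
2: (0)·(1/5) + (6)·(2/5) + (-2)·(2/5) = 8/5.
3: (4)·(1/5) + (-6)·(2/5) + (-1)·(2/5) = -2.
4: (3)·(1/5) + (3)·(2/5) + (3)·(2/5) = 3.
The best pure response is 4 with expected payoff 3.

3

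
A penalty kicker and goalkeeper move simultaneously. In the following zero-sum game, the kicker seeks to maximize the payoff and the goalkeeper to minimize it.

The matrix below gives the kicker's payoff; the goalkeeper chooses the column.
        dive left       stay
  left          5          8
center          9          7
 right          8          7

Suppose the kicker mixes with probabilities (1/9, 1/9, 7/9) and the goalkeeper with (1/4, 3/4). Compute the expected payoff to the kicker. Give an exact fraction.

Against (1/4, 3/4), each row's expected payoff is left: 29/4; center: 15/2; right: 29/4.
Taking the (1/9, 1/9, 7/9)-weighted average: (1/9)·(29/4) + (1/9)·(15/2) + (7/9)·(29/4) = 131/18.

131/18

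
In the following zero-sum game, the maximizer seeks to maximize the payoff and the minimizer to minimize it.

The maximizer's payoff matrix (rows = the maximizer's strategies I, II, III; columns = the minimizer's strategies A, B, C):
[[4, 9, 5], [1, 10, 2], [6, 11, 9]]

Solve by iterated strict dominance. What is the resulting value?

6

Column C is strictly dominated by A for the minimizer (4<5, 1<2, 6<9); eliminate C.
Row II is strictly dominated by row III (6>1, 11>10); eliminate II.
Column B is strictly dominated by A for the minimizer (4<9, 6<11); eliminate B.
Row I is strictly dominated by row III (6>4); eliminate I.
Only (III, A) remains, with payoff 6.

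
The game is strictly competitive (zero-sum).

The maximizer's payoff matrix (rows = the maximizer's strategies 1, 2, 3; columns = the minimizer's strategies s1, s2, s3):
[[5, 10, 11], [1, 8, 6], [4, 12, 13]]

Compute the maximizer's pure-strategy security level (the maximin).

5

The worst-case payoff for each row is 1: 5, 2: 1, 3: 4.
The best of these is 5.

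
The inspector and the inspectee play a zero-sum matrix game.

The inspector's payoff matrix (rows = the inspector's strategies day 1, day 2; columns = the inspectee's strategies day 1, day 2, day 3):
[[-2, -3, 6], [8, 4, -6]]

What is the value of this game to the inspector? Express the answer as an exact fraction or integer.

Column day 1 is strictly dominated by day 2 for the inspectee (it gives the inspector more in every row).
The remaining 2×2 game on (day 1, day 2) × (day 2, day 3) has no saddle point. Let the inspector play day 1 with probability p; indifference gives −3p + 4(1−p) = 6p − 6(1−p), so p = 10/19.
Similarly the inspectee's optimal q on day 2 is 12/19, and the value is -3·(12/19) + (6)·(7/19) = 6/19.

6/19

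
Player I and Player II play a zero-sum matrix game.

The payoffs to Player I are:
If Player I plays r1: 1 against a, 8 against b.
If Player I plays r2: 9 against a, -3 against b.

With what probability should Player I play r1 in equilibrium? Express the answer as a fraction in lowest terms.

Row minima are 1 and -3, so Player I's maximin is 1; column maxima are 9 and 8, so Player II's minimax is 8. These differ, so the equilibrium is in mixed strategies.
Let Player I play r1 with probability p. Player II is indifferent when p + 9(1−p) = 8p − 3(1−p), giving p = 12/19.

12/19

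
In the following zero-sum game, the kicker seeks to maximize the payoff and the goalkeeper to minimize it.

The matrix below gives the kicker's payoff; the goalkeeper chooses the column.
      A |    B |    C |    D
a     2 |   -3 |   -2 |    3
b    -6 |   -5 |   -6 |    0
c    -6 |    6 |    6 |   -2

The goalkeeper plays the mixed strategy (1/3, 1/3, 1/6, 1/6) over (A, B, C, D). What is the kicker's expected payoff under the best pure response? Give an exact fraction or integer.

a: (2)·(1/3) + (-3)·(1/3) + (-2)·(1/6) + (3)·(1/6) = -1/6.
b: (-6)·(1/3) + (-5)·(1/3) + (-6)·(1/6) + (0)·(1/6) = -14/3.
c: (-6)·(1/3) + (6)·(1/3) + (6)·(1/6) + (-2)·(1/6) = 2/3.
The best pure response is c with expected payoff 2/3.

2/3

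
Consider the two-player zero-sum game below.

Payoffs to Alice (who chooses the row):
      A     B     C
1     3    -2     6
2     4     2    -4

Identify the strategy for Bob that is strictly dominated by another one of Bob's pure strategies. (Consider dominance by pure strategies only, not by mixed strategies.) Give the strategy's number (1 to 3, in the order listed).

1

Bob prefers columns that give Alice less. Compare A with B: -2 < 3, 2 < 4.
So B strictly dominates A for Bob; A is strictly dominated.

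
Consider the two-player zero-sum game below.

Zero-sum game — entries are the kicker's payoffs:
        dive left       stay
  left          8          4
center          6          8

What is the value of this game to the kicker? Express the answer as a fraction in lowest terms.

Row minima are 4 and 6, so the kicker's maximin is 6; column maxima are 8 and 8, so the goalkeeper's minimax is 8. These differ, so the equilibrium is in mixed strategies.
Let the kicker play left with probability p. The goalkeeper is indifferent when 8p + 6(1−p) = 4p + 8(1−p), giving p = 1/3.
Let the goalkeeper play dive left with probability q. The kicker is indifferent when 8q + 4(1−q) = 6q + 8(1−q), giving q = 2/3.
The value is 8·(2/3) + (4)·(1/3) = 20/3.

20/3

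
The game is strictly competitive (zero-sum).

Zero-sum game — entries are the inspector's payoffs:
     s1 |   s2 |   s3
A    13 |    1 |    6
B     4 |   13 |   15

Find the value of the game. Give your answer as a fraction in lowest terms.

Column s3 is strictly dominated by s2 for the inspectee (it gives the inspector more in every row).
The remaining 2×2 game on (A, B) × (s1, s2) has no saddle point. Let the inspector play A with probability p; indifference gives 13p + 4(1−p) = p + 13(1−p), so p = 3/7.
Similarly the inspectee's optimal q on s1 is 4/7, and the value is 13·(4/7) + (1)·(3/7) = 55/7.

55/7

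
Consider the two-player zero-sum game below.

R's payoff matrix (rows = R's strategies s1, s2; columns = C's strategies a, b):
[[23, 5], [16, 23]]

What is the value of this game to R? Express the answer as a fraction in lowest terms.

449/25

Row minima are 5 and 16, so R's maximin is 16; column maxima are 23 and 23, so C's minimax is 23. These differ, so the equilibrium is in mixed strategies.
Let R play s1 with probability p. C is indifferent when 23p + 16(1−p) = 5p + 23(1−p), giving p = 7/25.
Let C play a with probability q. R is indifferent when 23q + 5(1−q) = 16q + 23(1−q), giving q = 18/25.
The value is 23·(18/25) + (5)·(7/25) = 449/25.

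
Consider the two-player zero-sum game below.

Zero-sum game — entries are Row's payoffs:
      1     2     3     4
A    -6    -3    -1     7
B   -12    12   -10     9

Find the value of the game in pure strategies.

Row minima: -6, -12 → Row's maximin is -6.
Column maxima: -6, 12, -1, 9 → Column's minimax is -6.
They coincide at (A, 1), so the value is -6.

-6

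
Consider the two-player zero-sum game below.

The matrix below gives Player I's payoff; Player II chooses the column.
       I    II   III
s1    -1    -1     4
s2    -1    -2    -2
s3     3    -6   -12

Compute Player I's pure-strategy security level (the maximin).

The worst-case payoff for each row is s1: -1, s2: -2, s3: -12.
The best of these is -1.

-1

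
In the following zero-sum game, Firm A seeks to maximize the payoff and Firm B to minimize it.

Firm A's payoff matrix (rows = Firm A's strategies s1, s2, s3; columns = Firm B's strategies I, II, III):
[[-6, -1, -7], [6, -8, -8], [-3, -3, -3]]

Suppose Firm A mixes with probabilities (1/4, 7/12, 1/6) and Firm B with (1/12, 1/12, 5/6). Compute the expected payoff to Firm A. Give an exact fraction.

-877/144

Against (1/12, 1/12, 5/6), each row's expected payoff is s1: -77/12; s2: -41/6; s3: -3.
Taking the (1/4, 7/12, 1/6)-weighted average: (1/4)·(-77/12) + (7/12)·(-41/6) + (1/6)·(-3) = -877/144.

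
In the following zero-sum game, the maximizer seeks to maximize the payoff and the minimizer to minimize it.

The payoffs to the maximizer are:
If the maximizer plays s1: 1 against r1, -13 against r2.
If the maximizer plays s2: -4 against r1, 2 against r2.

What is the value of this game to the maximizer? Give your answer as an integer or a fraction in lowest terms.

-5/2

Row minima are -13 and -4, so the maximizer's maximin is -4; column maxima are 1 and 2, so the minimizer's minimax is 1. These differ, so the equilibrium is in mixed strategies.
Let the maximizer play s1 with probability p. The minimizer is indifferent when p − 4(1−p) = −13p + 2(1−p), giving p = 3/10.
Let the minimizer play r1 with probability q. The maximizer is indifferent when q − 13(1−q) = −4q + 2(1−q), giving q = 3/4.
The value is 1·(3/4) + (-13)·(1/4) = -5/2.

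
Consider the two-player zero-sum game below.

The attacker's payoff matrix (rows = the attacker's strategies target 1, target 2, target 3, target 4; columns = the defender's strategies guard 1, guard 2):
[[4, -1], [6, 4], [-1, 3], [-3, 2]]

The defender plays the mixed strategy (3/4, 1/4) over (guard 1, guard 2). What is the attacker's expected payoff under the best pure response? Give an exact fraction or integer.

target 1: (4)·(3/4) + (-1)·(1/4) = 11/4.
target 2: (6)·(3/4) + (4)·(1/4) = 11/2.
target 3: (-1)·(3/4) + (3)·(1/4) = 0.
target 4: (-3)·(3/4) + (2)·(1/4) = -7/4.
The best pure response is target 2 with expected payoff 11/2.

11/2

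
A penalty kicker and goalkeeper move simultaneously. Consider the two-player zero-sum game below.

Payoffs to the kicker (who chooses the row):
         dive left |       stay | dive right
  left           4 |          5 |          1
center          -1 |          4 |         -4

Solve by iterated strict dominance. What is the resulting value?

1

Column dive left is strictly dominated by dive right for the goalkeeper (1<4, -4<-1); eliminate dive left.
Row center is strictly dominated by row left (5>4, 1>-4); eliminate center.
Column stay is strictly dominated by dive right for the goalkeeper (1<5); eliminate stay.
Only (left, dive right) remains, with payoff 1.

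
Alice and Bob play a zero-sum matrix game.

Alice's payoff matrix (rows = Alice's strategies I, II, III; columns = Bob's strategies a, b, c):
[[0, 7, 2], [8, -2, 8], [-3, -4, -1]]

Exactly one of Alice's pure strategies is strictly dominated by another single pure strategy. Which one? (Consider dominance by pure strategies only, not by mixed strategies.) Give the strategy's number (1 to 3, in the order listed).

3

Compare III with I: 0 > -3, 7 > -4, 2 > -1.
So I strictly dominates III for Alice; III is strictly dominated.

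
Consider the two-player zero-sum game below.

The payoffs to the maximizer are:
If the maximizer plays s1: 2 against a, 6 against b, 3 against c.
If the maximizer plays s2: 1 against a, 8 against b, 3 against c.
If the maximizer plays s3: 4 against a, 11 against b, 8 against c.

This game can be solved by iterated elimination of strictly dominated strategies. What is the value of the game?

Row s2 is strictly dominated by row s3 (4>1, 11>8, 8>3); eliminate s2.
Column b is strictly dominated by a for the minimizer (2<6, 4<11); eliminate b.
Row s1 is strictly dominated by row s3 (4>2, 8>3); eliminate s1.
Column c is strictly dominated by a for the minimizer (4<8); eliminate c.
Only (s3, a) remains, with payoff 4.

4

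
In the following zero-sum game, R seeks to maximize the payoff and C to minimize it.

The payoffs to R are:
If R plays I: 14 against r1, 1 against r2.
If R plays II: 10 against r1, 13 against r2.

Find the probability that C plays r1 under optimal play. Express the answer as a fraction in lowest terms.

3/4

Row minima are 1 and 10, so R's maximin is 10; column maxima are 14 and 13, so C's minimax is 13. These differ, so the equilibrium is in mixed strategies.
Let C play r1 with probability q. R is indifferent when 14q + (1−q) = 10q + 13(1−q), giving q = 3/4.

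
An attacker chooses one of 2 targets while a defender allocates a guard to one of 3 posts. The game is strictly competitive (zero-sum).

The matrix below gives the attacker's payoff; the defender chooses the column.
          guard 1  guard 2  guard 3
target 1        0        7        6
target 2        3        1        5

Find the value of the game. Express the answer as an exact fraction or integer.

Column guard 3 is strictly dominated by guard 1 for the defender (it gives the attacker more in every row).
The remaining 2×2 game on (target 1, target 2) × (guard 1, guard 2) has no saddle point. Let the attacker play target 1 with probability p; indifference gives 3(1−p) = 7p + (1−p), so p = 2/9.
Similarly the defender's optimal q on guard 1 is 2/3, and the value is 0·(2/3) + (7)·(1/3) = 7/3.

7/3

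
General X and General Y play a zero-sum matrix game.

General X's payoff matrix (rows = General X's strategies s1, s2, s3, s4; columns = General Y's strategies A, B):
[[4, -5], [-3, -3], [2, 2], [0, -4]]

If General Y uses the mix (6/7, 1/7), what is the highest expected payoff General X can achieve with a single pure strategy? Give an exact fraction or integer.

19/7

s1: (4)·(6/7) + (-5)·(1/7) = 19/7.
s2: (-3)·(6/7) + (-3)·(1/7) = -3.
s3: (2)·(6/7) + (2)·(1/7) = 2.
s4: (0)·(6/7) + (-4)·(1/7) = -4/7.
The best pure response is s1 with expected payoff 19/7.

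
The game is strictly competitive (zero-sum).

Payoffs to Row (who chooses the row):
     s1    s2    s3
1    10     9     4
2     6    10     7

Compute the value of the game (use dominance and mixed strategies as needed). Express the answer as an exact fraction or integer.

46/7

Column s2 is strictly dominated by s3 for Column (it gives Row more in every row).
The remaining 2×2 game on (1, 2) × (s1, s3) has no saddle point. Let Row play 1 with probability p; indifference gives 10p + 6(1−p) = 4p + 7(1−p), so p = 1/7.
Similarly Column's optimal q on s1 is 3/7, and the value is 10·(3/7) + (4)·(4/7) = 46/7.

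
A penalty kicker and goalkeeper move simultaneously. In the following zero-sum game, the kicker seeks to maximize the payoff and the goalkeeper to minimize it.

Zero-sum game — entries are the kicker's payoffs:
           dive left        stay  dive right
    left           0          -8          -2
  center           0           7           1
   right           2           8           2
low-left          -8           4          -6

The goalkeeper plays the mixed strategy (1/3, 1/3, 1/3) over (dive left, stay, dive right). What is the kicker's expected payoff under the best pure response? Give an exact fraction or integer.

left: (0)·(1/3) + (-8)·(1/3) + (-2)·(1/3) = -10/3.
center: (0)·(1/3) + (7)·(1/3) + (1)·(1/3) = 8/3.
right: (2)·(1/3) + (8)·(1/3) + (2)·(1/3) = 4.
low-left: (-8)·(1/3) + (4)·(1/3) + (-6)·(1/3) = -10/3.
The best pure response is right with expected payoff 4.

4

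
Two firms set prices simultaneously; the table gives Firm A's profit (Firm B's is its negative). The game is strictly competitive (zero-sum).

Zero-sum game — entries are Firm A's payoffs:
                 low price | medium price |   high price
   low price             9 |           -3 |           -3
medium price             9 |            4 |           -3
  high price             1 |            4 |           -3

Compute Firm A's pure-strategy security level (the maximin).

The worst-case payoff for each row is low price: -3, medium price: -3, high price: -3.
The best of these is -3.

-3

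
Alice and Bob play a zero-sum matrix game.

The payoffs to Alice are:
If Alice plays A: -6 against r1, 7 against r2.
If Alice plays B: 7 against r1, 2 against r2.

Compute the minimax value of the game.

Row minima are -6 and 2, so Alice's maximin is 2; column maxima are 7 and 7, so Bob's minimax is 7. These differ, so the equilibrium is in mixed strategies.
Let Alice play A with probability p. Bob is indifferent when −6p + 7(1−p) = 7p + 2(1−p), giving p = 5/18.
Let Bob play r1 with probability q. Alice is indifferent when −6q + 7(1−q) = 7q + 2(1−q), giving q = 5/18.
The value is -6·(5/18) + (7)·(13/18) = 61/18.

61/18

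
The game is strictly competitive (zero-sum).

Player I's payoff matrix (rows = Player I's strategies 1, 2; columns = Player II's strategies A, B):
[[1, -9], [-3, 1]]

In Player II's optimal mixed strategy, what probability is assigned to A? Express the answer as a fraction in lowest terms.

5/7

Row minima are -9 and -3, so Player I's maximin is -3; column maxima are 1 and 1, so Player II's minimax is 1. These differ, so the equilibrium is in mixed strategies.
Let Player II play A with probability q. Player I is indifferent when q − 9(1−q) = −3q + (1−q), giving q = 5/7.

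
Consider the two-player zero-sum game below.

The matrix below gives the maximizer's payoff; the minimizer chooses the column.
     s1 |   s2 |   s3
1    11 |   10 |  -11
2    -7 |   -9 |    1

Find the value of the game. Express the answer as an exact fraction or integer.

Column s1 is strictly dominated by s2 for the minimizer (it gives the maximizer more in every row).
The remaining 2×2 game on (1, 2) × (s2, s3) has no saddle point. Let the maximizer play 1 with probability p; indifference gives 10p − 9(1−p) = −11p + (1−p), so p = 10/31.
Similarly the minimizer's optimal q on s2 is 12/31, and the value is 10·(12/31) + (-11)·(19/31) = -89/31.

-89/31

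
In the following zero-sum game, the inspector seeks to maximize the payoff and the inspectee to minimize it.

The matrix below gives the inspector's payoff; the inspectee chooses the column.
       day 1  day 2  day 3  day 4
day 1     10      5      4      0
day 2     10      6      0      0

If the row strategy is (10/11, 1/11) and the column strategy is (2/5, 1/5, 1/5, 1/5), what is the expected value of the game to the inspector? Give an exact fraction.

Against (2/5, 1/5, 1/5, 1/5), each row's expected payoff is day 1: 29/5; day 2: 26/5.
Taking the (10/11, 1/11)-weighted average: (10/11)·(29/5) + (1/11)·(26/5) = 316/55.

316/55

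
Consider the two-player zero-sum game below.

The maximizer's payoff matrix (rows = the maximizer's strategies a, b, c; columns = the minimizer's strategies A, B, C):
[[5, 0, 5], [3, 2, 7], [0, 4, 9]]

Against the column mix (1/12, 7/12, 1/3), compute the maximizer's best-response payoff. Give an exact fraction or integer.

16/3

a: (5)·(1/12) + (0)·(7/12) + (5)·(1/3) = 25/12.
b: (3)·(1/12) + (2)·(7/12) + (7)·(1/3) = 15/4.
c: (0)·(1/12) + (4)·(7/12) + (9)·(1/3) = 16/3.
The best pure response is c with expected payoff 16/3.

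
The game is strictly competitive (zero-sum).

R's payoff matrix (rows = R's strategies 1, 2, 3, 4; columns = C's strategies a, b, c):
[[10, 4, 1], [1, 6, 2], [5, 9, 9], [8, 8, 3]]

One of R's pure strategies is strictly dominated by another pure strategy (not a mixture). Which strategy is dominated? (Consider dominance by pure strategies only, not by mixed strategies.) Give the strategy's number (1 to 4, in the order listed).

Compare 2 with 3: 5 > 1, 9 > 6, 9 > 2.
So 3 strictly dominates 2 for R; 2 is strictly dominated.

2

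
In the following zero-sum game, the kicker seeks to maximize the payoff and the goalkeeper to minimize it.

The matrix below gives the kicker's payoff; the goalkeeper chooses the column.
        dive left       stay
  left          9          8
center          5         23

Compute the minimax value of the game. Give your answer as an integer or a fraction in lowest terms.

Row minima are 8 and 5, so the kicker's maximin is 8; column maxima are 9 and 23, so the goalkeeper's minimax is 9. These differ, so the equilibrium is in mixed strategies.
Let the kicker play left with probability p. The goalkeeper is indifferent when 9p + 5(1−p) = 8p + 23(1−p), giving p = 18/19.
Let the goalkeeper play dive left with probability q. The kicker is indifferent when 9q + 8(1−q) = 5q + 23(1−q), giving q = 15/19.
The value is 9·(15/19) + (8)·(4/19) = 167/19.

167/19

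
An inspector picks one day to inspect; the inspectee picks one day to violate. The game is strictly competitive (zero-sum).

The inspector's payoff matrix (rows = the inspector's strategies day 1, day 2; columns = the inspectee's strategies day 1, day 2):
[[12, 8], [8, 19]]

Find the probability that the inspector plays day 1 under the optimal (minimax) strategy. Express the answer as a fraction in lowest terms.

11/15

Row minima are 8 and 8, so the inspector's maximin is 8; column maxima are 12 and 19, so the inspectee's minimax is 12. These differ, so the equilibrium is in mixed strategies.
Let the inspector play day 1 with probability p. The inspectee is indifferent when 12p + 8(1−p) = 8p + 19(1−p), giving p = 11/15.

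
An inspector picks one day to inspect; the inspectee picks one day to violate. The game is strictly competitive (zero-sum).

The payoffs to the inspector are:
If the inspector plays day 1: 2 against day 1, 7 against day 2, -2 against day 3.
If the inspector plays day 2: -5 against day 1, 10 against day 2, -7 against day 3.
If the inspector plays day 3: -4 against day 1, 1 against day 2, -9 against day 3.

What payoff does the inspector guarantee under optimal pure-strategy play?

Row minima: -2, -7, -9 → the inspector's maximin is -2.
Column maxima: 2, 10, -2 → the inspectee's minimax is -2.
They coincide at (day 1, day 3), so the value is -2.

-2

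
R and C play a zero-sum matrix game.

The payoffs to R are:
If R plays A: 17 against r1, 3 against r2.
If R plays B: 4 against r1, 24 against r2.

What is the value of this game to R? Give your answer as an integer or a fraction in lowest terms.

Row minima are 3 and 4, so R's maximin is 4; column maxima are 17 and 24, so C's minimax is 17. These differ, so the equilibrium is in mixed strategies.
Let R play A with probability p. C is indifferent when 17p + 4(1−p) = 3p + 24(1−p), giving p = 10/17.
Let C play r1 with probability q. R is indifferent when 17q + 3(1−q) = 4q + 24(1−q), giving q = 21/34.
The value is 17·(21/34) + (3)·(13/34) = 198/17.

198/17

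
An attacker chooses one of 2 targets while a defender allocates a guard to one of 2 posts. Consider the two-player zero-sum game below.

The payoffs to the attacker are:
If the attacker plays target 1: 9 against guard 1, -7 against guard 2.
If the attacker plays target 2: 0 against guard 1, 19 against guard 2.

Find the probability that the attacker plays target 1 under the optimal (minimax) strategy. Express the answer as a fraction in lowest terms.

Row minima are -7 and 0, so the attacker's maximin is 0; column maxima are 9 and 19, so the defender's minimax is 9. These differ, so the equilibrium is in mixed strategies.
Let the attacker play target 1 with probability p. The defender is indifferent when 9p = −7p + 19(1−p), giving p = 19/35.

19/35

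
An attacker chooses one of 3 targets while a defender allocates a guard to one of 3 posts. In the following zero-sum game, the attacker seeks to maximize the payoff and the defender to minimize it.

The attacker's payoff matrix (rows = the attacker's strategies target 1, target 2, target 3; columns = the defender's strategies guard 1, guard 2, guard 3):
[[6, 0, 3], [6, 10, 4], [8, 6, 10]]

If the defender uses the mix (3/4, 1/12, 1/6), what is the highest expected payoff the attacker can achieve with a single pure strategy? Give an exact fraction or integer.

49/6

target 1: (6)·(3/4) + (0)·(1/12) + (3)·(1/6) = 5.
target 2: (6)·(3/4) + (10)·(1/12) + (4)·(1/6) = 6.
target 3: (8)·(3/4) + (6)·(1/12) + (10)·(1/6) = 49/6.
The best pure response is target 3 with expected payoff 49/6.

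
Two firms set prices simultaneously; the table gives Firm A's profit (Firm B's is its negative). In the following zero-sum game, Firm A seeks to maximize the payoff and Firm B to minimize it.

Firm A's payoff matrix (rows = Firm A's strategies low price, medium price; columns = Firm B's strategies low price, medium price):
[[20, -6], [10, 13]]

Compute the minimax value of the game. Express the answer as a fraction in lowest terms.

Row minima are -6 and 10, so Firm A's maximin is 10; column maxima are 20 and 13, so Firm B's minimax is 13. These differ, so the equilibrium is in mixed strategies.
Let Firm A play low price with probability p. Firm B is indifferent when 20p + 10(1−p) = −6p + 13(1−p), giving p = 3/29.
Let Firm B play low price with probability q. Firm A is indifferent when 20q − 6(1−q) = 10q + 13(1−q), giving q = 19/29.
The value is 20·(19/29) + (-6)·(10/29) = 320/29.

320/29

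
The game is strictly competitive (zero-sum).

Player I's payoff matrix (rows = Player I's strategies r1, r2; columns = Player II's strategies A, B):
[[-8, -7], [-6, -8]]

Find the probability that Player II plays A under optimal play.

Row minima are -8 and -8, so Player I's maximin is -8; column maxima are -6 and -7, so Player II's minimax is -7. These differ, so the equilibrium is in mixed strategies.
Let Player II play A with probability q. Player I is indifferent when −8q − 7(1−q) = −6q − 8(1−q), giving q = 1/3.

1/3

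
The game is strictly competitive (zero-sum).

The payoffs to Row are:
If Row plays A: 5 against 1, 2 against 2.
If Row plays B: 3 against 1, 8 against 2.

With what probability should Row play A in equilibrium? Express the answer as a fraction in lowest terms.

Row minima are 2 and 3, so Row's maximin is 3; column maxima are 5 and 8, so Column's minimax is 5. These differ, so the equilibrium is in mixed strategies.
Let Row play A with probability p. Column is indifferent when 5p + 3(1−p) = 2p + 8(1−p), giving p = 5/8.

5/8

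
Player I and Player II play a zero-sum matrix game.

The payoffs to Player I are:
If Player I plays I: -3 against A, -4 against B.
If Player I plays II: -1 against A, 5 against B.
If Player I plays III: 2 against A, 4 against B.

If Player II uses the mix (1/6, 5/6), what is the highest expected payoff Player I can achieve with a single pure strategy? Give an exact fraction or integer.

4

I: (-3)·(1/6) + (-4)·(5/6) = -23/6.
II: (-1)·(1/6) + (5)·(5/6) = 4.
III: (2)·(1/6) + (4)·(5/6) = 11/3.
The best pure response is II with expected payoff 4.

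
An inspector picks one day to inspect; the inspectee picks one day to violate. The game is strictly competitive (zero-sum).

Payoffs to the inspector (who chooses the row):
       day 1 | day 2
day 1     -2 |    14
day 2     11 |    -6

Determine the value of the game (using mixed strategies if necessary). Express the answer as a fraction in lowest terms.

142/33

Row minima are -2 and -6, so the inspector's maximin is -2; column maxima are 11 and 14, so the inspectee's minimax is 11. These differ, so the equilibrium is in mixed strategies.
Let the inspector play day 1 with probability p. The inspectee is indifferent when −2p + 11(1−p) = 14p − 6(1−p), giving p = 17/33.
Let the inspectee play day 1 with probability q. The inspector is indifferent when −2q + 14(1−q) = 11q − 6(1−q), giving q = 20/33.
The value is -2·(20/33) + (14)·(13/33) = 142/33.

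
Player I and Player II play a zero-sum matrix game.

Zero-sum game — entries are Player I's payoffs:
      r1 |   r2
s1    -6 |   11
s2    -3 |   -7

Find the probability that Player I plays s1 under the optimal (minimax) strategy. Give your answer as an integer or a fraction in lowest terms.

4/21

Row minima are -6 and -7, so Player I's maximin is -6; column maxima are -3 and 11, so Player II's minimax is -3. These differ, so the equilibrium is in mixed strategies.
Let Player I play s1 with probability p. Player II is indifferent when −6p − 3(1−p) = 11p − 7(1−p), giving p = 4/21.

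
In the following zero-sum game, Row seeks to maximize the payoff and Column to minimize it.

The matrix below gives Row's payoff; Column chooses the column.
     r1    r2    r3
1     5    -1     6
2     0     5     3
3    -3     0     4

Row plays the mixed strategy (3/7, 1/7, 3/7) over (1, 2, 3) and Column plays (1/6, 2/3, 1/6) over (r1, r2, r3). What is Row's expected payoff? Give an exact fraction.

47/42

Against (1/6, 2/3, 1/6), each row's expected payoff is 1: 7/6; 2: 23/6; 3: 1/6.
Taking the (3/7, 1/7, 3/7)-weighted average: (3/7)·(7/6) + (1/7)·(23/6) + (3/7)·(1/6) = 47/42.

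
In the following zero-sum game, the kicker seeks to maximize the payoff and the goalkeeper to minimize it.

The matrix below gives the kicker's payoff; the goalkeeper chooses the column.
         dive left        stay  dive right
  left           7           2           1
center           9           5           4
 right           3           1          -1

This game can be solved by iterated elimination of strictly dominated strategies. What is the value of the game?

4

Row left is strictly dominated by row center (9>7, 5>2, 4>1); eliminate left.
Row right is strictly dominated by row center (9>3, 5>1, 4>-1); eliminate right.
Column stay is strictly dominated by dive right for the goalkeeper (4<5); eliminate stay.
Column dive left is strictly dominated by dive right for the goalkeeper (4<9); eliminate dive left.
Only (center, dive right) remains, with payoff 4.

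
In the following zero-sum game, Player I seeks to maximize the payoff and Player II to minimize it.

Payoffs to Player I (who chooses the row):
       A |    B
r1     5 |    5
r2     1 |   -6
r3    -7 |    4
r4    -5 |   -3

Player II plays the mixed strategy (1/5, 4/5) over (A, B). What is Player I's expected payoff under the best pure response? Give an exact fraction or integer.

5

r1: (5)·(1/5) + (5)·(4/5) = 5.
r2: (1)·(1/5) + (-6)·(4/5) = -23/5.
r3: (-7)·(1/5) + (4)·(4/5) = 9/5.
r4: (-5)·(1/5) + (-3)·(4/5) = -17/5.
The best pure response is r1 with expected payoff 5.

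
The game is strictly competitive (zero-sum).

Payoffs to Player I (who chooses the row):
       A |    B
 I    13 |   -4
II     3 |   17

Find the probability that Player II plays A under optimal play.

21/31

Row minima are -4 and 3, so Player I's maximin is 3; column maxima are 13 and 17, so Player II's minimax is 13. These differ, so the equilibrium is in mixed strategies.
Let Player II play A with probability q. Player I is indifferent when 13q − 4(1−q) = 3q + 17(1−q), giving q = 21/31.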